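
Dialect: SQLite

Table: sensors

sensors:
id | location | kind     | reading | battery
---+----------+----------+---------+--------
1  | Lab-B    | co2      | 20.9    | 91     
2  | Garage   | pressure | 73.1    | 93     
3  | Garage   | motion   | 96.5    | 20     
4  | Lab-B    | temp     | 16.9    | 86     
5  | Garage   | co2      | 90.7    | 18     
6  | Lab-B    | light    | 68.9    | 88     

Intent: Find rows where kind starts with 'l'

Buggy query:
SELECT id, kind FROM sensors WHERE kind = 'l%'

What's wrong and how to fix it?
Bug: Wildcards only work with LIKE; '=' treats '%' as a literal character

Fix: Replace '=' with LIKE so 'l%' is treated as a pattern

Corrected query:
SELECT id, kind FROM sensors WHERE kind LIKE 'l%'

Result:
id | kind 
---+------
6  | light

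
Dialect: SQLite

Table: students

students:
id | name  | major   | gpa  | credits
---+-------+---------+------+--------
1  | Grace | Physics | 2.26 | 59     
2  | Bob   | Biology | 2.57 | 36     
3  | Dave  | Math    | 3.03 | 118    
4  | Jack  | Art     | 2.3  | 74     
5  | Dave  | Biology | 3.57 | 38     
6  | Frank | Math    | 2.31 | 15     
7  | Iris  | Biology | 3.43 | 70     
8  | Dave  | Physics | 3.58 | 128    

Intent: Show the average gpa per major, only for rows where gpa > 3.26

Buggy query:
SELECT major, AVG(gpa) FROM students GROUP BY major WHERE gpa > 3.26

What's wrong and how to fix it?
Bug: WHERE cannot follow GROUP BY

Fix: Place WHERE between FROM and GROUP BY

Corrected query:
SELECT major, AVG(gpa) FROM students WHERE gpa > 3.26 GROUP BY major

Result:
major   | AVG(gpa)
--------+---------
Biology | 3.5     
Physics | 3.58    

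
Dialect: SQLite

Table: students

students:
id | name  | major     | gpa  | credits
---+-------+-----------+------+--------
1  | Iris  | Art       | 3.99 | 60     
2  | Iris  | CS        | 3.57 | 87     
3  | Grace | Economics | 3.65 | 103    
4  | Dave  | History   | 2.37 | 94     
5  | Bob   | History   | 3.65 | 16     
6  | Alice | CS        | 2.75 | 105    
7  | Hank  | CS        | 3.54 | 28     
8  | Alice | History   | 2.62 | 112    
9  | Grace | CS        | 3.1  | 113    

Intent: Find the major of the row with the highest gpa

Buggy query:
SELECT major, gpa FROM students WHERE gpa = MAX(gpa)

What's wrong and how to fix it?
Bug: WHERE is evaluated per row; an aggregate over the whole table isn't defined there

Fix: Wrap MAX in a scalar subquery so WHERE compares against a single value

Corrected query:
SELECT major, gpa FROM students WHERE gpa = (SELECT MAX(gpa) FROM students)

Result:
major | gpa 
------+-----
Art   | 3.99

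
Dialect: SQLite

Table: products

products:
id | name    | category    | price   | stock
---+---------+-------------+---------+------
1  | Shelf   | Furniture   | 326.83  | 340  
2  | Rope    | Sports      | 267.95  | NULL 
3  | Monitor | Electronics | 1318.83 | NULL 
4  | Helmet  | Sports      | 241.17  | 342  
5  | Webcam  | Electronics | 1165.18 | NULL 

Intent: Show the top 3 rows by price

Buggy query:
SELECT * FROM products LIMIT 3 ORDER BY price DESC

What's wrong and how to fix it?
Bug: LIMIT must come after ORDER BY

Fix: Sort with ORDER BY, then apply LIMIT

Corrected query:
SELECT * FROM products ORDER BY price DESC LIMIT 3

Result:
id | name    | category    | price   | stock
---+---------+-------------+---------+------
3  | Monitor | Electronics | 1318.83 | NULL 
5  | Webcam  | Electronics | 1165.18 | NULL 
1  | Shelf   | Furniture   | 326.83  | 340  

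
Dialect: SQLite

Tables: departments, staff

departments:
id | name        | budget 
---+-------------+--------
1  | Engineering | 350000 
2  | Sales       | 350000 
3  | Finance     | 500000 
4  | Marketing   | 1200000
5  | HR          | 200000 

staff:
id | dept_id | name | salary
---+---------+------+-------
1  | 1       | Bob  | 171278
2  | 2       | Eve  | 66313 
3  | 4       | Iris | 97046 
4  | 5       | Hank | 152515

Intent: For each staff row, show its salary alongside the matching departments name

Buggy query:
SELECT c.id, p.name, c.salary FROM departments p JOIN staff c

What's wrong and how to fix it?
Bug: JOIN with no ON clause produces a cartesian product; every staff row pairs with every departments row

Fix: Specify the join condition linking the foreign key to the parent id

Corrected query:
SELECT c.id, p.name, c.salary FROM departments p JOIN staff c ON c.dept_id = p.id

Result:
id | name        | salary
---+-------------+-------
1  | Engineering | 171278
2  | Sales       | 66313 
3  | Marketing   | 97046 
4  | HR          | 152515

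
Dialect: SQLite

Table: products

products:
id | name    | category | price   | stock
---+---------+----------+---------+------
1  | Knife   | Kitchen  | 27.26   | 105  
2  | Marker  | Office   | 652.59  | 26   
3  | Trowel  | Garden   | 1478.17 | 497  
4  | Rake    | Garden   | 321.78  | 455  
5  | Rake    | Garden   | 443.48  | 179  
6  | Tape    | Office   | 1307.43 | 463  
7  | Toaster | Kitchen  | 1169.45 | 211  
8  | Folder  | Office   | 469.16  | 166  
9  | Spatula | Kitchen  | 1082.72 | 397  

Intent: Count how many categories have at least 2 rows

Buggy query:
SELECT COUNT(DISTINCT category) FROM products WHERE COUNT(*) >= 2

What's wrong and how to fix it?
Bug: WHERE filters individual rows, not groups, so a group-level COUNT is invalid there

Fix: Use a subquery that GROUPs and filters with HAVING, then count its rows

Corrected query:
SELECT COUNT(*) FROM (SELECT category FROM products GROUP BY category HAVING COUNT(*) >= 2)

Result:
COUNT(*)
--------
3       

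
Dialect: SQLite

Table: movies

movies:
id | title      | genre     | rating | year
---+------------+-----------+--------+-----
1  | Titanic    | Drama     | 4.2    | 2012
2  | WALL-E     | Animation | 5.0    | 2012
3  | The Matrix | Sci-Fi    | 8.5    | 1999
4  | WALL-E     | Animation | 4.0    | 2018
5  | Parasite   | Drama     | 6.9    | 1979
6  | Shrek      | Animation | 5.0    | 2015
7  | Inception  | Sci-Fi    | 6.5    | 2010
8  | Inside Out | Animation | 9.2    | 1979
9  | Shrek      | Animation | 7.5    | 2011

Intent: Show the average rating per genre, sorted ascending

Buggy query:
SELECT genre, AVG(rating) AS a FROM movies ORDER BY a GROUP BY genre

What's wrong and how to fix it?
Bug: ORDER BY appears before GROUP BY; SQL clause order requires GROUP BY first

Fix: Reorder: SELECT … FROM … GROUP BY … ORDER BY …

Corrected query:
SELECT genre, AVG(rating) AS a FROM movies GROUP BY genre ORDER BY a

Result:
genre     | a   
----------+-----
Drama     | 5.55
Animation | 6.14
Sci-Fi    | 7.5 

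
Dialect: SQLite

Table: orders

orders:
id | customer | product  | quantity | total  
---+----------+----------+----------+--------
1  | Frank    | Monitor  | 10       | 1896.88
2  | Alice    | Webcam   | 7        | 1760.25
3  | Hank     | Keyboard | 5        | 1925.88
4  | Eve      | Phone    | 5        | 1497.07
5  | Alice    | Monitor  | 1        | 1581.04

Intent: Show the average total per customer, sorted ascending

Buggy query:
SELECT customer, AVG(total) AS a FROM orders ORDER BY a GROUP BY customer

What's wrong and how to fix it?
Bug: GROUP BY must precede ORDER BY

Fix: Move ORDER BY to the end, after GROUP BY

Corrected query:
SELECT customer, AVG(total) AS a FROM orders GROUP BY customer ORDER BY a

Result:
customer | a       
---------+---------
Eve      | 1497.07 
Alice    | 1670.645
Frank    | 1896.88 
Hank     | 1925.88 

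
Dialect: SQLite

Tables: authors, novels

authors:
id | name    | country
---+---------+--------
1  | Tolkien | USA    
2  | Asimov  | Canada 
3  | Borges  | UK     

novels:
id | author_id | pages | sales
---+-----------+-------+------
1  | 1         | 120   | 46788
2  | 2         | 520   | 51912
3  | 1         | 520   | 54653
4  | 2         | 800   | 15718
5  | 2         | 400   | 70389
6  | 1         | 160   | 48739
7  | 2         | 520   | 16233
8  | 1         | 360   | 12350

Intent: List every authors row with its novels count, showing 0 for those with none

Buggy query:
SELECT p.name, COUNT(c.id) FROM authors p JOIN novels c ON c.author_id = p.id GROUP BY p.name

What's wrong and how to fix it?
Bug: An inner join excludes parents with zero children

Fix: Switch to LEFT JOIN to retain unmatched parent rows

Corrected query:
SELECT p.name, COUNT(c.id) FROM authors p LEFT JOIN novels c ON c.author_id = p.id GROUP BY p.name

Result:
name    | COUNT(c.id)
--------+------------
Asimov  | 4          
Borges  | 0          
Tolkien | 4          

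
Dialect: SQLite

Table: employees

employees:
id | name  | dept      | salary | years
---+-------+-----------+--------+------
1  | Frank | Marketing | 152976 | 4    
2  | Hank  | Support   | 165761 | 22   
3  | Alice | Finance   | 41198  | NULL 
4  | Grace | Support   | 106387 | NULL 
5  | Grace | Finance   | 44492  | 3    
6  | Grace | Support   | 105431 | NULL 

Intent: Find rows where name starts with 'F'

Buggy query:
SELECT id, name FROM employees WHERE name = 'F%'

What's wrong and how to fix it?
Bug: Wildcards only work with LIKE; '=' treats '%' as a literal character

Fix: Replace '=' with LIKE so 'F%' is treated as a pattern

Corrected query:
SELECT id, name FROM employees WHERE name LIKE 'F%'

Result:
id | name 
---+------
1  | Frank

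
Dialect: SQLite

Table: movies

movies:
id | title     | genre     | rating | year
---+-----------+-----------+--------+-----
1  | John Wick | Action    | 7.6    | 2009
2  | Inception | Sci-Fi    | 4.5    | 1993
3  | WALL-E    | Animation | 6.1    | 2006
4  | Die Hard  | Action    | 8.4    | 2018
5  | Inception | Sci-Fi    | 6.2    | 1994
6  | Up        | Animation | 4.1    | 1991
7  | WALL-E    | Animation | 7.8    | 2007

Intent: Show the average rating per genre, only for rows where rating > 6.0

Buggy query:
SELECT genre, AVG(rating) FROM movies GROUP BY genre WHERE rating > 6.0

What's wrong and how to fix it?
Bug: WHERE cannot follow GROUP BY

Fix: Place WHERE between FROM and GROUP BY

Corrected query:
SELECT genre, AVG(rating) FROM movies WHERE rating > 6.0 GROUP BY genre

Result:
genre     | AVG(rating)
----------+------------
Action    | 8          
Animation | 6.95       
Sci-Fi    | 6.2        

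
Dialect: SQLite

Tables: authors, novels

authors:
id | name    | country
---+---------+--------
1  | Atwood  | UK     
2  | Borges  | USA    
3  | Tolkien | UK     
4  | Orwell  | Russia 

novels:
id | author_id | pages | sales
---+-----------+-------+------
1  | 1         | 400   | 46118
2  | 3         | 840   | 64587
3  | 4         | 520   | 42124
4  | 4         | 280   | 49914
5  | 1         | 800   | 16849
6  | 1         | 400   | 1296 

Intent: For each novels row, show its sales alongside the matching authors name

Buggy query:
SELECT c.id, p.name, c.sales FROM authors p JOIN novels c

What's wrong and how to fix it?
Bug: JOIN with no ON clause produces a cartesian product; every novels row pairs with every authors row

Fix: Specify the join condition linking the foreign key to the parent id

Corrected query:
SELECT c.id, p.name, c.sales FROM authors p JOIN novels c ON c.author_id = p.id

Result:
id | name    | sales
---+---------+------
1  | Atwood  | 46118
2  | Tolkien | 64587
3  | Orwell  | 42124
4  | Orwell  | 49914
5  | Atwood  | 16849
6  | Atwood  | 1296 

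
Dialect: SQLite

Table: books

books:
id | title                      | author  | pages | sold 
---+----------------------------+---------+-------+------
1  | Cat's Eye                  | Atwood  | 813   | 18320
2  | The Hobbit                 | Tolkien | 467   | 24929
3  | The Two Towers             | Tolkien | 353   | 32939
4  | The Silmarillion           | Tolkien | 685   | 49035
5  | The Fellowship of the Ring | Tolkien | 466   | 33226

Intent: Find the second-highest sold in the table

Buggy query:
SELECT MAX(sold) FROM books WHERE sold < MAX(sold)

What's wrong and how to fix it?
Bug: MAX(sold) on the right of the comparison is an aggregate-in-WHERE error

Fix: Put the inner MAX in a scalar subquery

Corrected query:
SELECT MAX(sold) FROM books WHERE sold < (SELECT MAX(sold) FROM books)

Result:
MAX(sold)
---------
33226    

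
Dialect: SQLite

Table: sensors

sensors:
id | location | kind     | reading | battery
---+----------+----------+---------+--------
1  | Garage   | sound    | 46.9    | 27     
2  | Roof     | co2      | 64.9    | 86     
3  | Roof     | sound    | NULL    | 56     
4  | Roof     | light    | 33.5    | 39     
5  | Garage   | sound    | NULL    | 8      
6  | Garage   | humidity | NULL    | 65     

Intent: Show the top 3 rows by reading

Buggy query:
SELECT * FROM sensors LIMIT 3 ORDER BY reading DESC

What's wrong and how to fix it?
Bug: ORDER BY cannot follow LIMIT; LIMIT is the final clause

Fix: Swap the clauses: ORDER BY first, then LIMIT

Corrected query:
SELECT * FROM sensors ORDER BY reading DESC LIMIT 3

Result:
id | location | kind  | reading | battery
---+----------+-------+---------+--------
2  | Roof     | co2   | 64.9    | 86     
1  | Garage   | sound | 46.9    | 27     
4  | Roof     | light | 33.5    | 39     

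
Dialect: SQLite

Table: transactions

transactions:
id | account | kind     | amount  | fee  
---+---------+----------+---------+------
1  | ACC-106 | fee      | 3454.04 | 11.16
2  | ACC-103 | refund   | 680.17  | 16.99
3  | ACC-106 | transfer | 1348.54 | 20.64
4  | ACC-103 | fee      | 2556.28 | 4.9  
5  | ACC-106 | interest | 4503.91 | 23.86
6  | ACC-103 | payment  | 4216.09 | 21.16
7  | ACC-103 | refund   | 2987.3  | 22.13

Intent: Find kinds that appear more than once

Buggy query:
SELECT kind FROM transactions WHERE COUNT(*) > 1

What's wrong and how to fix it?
Bug: WHERE can't reference COUNT(*); aggregates are computed after WHERE

Fix: Group first, then use HAVING for the count condition

Corrected query:
SELECT kind FROM transactions GROUP BY kind HAVING COUNT(*) > 1

Result:
kind  
------
fee   
refund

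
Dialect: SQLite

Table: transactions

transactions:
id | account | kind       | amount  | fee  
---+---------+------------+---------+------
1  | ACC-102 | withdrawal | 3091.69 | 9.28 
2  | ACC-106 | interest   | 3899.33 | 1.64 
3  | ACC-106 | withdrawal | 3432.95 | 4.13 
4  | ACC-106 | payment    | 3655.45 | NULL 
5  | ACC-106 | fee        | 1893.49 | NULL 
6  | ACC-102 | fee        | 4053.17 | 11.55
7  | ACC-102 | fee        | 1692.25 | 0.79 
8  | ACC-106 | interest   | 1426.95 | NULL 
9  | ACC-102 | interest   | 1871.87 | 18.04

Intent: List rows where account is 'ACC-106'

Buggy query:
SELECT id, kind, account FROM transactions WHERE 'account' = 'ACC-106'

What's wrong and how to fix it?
Bug: Single quotes denote string literals in SQL; the column name is being compared as a constant string

Fix: Reference the column as account without single quotes

Corrected query:
SELECT id, kind, account FROM transactions WHERE account = 'ACC-106'

Result:
id | kind       | account
---+------------+--------
2  | interest   | ACC-106
3  | withdrawal | ACC-106
4  | payment    | ACC-106
5  | fee        | ACC-106
8  | interest   | ACC-106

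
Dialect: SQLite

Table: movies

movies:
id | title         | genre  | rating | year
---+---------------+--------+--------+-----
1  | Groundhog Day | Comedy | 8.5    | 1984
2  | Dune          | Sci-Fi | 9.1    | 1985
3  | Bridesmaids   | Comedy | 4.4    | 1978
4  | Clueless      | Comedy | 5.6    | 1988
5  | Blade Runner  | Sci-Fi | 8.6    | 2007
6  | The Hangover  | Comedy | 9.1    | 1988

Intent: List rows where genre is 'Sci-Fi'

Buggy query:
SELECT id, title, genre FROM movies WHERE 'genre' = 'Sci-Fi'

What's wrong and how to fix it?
Bug: Single quotes denote string literals in SQL; the column name is being compared as a constant string

Fix: Reference the column as genre without single quotes

Corrected query:
SELECT id, title, genre FROM movies WHERE genre = 'Sci-Fi'

Result:
id | title        | genre 
---+--------------+-------
2  | Dune         | Sci-Fi
5  | Blade Runner | Sci-Fi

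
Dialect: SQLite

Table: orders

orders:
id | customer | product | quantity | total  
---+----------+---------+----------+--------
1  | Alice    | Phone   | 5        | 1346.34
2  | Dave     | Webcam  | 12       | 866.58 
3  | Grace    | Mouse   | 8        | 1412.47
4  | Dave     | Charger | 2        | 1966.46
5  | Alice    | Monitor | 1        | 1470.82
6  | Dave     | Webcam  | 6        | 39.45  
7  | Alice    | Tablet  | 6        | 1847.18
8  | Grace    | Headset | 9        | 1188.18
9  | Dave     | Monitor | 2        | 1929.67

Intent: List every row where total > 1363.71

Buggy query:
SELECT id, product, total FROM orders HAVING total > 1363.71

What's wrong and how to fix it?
Bug: HAVING filters the output of aggregation, but this query has no GROUP BY and no aggregate functions, so SQLite rejects it (HAVING clause on a non-aggregate query); the condition here is per row

Fix: Replace HAVING with WHERE since the condition applies to individual rows

Corrected query:
SELECT id, product, total FROM orders WHERE total > 1363.71

Result:
id | product | total  
---+---------+--------
3  | Mouse   | 1412.47
4  | Charger | 1966.46
5  | Monitor | 1470.82
7  | Tablet  | 1847.18
9  | Monitor | 1929.67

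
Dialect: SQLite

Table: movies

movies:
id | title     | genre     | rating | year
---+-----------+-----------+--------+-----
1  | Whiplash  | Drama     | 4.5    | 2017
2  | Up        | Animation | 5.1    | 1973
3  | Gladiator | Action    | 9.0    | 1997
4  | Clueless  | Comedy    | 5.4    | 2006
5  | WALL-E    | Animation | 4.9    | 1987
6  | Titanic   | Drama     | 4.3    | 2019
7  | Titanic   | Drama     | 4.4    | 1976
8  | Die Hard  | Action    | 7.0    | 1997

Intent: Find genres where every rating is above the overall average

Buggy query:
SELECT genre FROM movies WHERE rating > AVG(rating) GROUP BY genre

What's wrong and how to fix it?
Bug: AVG() is an aggregate; it can't sit directly in WHERE

Fix: Compute the overall average in a scalar subquery and compare each group's MIN against it in HAVING

Corrected query:
SELECT genre FROM movies GROUP BY genre HAVING MIN(rating) > (SELECT AVG(rating) FROM movies)

Result:
genre 
------
Action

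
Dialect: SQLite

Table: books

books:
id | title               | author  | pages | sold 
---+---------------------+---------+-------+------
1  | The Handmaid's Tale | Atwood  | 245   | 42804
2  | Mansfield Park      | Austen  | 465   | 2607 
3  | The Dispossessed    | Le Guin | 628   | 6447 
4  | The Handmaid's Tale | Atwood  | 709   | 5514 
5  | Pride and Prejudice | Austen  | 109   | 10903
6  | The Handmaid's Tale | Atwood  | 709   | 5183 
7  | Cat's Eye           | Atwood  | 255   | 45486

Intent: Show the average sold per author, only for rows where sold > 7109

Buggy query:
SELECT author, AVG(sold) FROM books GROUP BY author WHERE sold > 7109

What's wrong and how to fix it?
Bug: WHERE cannot follow GROUP BY

Fix: Place WHERE between FROM and GROUP BY

Corrected query:
SELECT author, AVG(sold) FROM books WHERE sold > 7109 GROUP BY author

Result:
author | AVG(sold)
-------+----------
Atwood | 44145    
Austen | 10903    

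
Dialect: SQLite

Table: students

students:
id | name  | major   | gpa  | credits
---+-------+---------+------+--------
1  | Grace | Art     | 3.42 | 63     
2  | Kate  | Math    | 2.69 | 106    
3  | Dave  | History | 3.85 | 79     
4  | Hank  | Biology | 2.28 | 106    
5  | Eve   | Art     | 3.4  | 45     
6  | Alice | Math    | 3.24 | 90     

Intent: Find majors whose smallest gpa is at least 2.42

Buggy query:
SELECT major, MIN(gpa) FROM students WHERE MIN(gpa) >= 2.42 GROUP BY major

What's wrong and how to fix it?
Bug: Aggregates like MIN are computed per group after WHERE runs

Fix: Use HAVING for the per-group MIN condition

Corrected query:
SELECT major, MIN(gpa) FROM students GROUP BY major HAVING MIN(gpa) >= 2.42

Result:
major   | MIN(gpa)
--------+---------
Art     | 3.4     
History | 3.85    
Math    | 2.69    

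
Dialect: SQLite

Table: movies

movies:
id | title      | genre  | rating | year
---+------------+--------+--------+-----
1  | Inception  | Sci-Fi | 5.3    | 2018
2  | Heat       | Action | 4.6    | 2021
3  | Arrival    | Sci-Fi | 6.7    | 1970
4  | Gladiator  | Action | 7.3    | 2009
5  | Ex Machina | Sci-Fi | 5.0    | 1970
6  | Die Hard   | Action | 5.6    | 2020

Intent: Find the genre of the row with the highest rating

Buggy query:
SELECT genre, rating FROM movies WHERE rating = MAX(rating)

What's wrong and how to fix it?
Bug: WHERE is evaluated per row; an aggregate over the whole table isn't defined there

Fix: Wrap MAX in a scalar subquery so WHERE compares against a single value

Corrected query:
SELECT genre, rating FROM movies WHERE rating = (SELECT MAX(rating) FROM movies)

Result:
genre  | rating
-------+-------
Action | 7.3   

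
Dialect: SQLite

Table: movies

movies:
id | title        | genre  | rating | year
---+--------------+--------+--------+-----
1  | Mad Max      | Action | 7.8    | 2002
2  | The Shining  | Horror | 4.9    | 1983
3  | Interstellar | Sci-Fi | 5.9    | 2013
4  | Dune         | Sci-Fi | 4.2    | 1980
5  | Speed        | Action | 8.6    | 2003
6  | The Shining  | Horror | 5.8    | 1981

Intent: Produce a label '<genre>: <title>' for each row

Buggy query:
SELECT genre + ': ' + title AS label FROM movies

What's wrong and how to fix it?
Bug: SQLite uses || for string concatenation; + coerces text to numbers (yielding 0)

Fix: Use the || operator for string concatenation

Corrected query:
SELECT genre || ': ' || title AS label FROM movies

Result:
label               
--------------------
Action: Mad Max     
Horror: The Shining 
Sci-Fi: Interstellar
Sci-Fi: Dune        
Action: Speed       
Horror: The Shining 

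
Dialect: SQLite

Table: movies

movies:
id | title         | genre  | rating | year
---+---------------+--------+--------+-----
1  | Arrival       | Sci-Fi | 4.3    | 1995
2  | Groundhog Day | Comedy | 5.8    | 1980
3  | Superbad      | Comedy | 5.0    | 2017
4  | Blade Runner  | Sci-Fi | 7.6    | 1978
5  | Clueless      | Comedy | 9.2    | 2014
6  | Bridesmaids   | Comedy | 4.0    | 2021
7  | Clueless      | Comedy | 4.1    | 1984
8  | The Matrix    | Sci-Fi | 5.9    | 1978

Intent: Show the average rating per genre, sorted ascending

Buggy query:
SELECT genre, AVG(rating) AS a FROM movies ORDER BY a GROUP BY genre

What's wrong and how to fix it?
Bug: GROUP BY must precede ORDER BY

Fix: Move ORDER BY to the end, after GROUP BY

Corrected query:
SELECT genre, AVG(rating) AS a FROM movies GROUP BY genre ORDER BY a

Result:
genre  | a       
-------+---------
Comedy | 5.62    
Sci-Fi | 5.933333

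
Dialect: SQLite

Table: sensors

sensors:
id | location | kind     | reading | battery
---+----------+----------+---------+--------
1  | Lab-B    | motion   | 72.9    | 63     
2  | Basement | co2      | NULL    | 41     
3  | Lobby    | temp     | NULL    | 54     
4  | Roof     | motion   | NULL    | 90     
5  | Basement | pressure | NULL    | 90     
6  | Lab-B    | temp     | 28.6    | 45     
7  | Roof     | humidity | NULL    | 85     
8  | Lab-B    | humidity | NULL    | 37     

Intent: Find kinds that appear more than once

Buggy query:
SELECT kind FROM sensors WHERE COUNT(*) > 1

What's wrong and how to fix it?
Bug: COUNT(*) is an aggregate and cannot be used in WHERE

Fix: Group first, then use HAVING for the count condition

Corrected query:
SELECT kind FROM sensors GROUP BY kind HAVING COUNT(*) > 1

Result:
kind    
--------
humidity
motion  
temp    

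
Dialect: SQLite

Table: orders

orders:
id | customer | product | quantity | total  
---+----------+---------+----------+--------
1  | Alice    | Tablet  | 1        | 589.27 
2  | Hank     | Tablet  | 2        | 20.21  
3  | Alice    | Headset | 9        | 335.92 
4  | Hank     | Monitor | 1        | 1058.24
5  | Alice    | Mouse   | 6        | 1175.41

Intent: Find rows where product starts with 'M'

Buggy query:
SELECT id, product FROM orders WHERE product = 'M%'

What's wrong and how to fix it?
Bug: '=' compares the literal string including the % character; pattern matching needs LIKE

Fix: Use LIKE for wildcard pattern matching

Corrected query:
SELECT id, product FROM orders WHERE product LIKE 'M%'

Result:
id | product
---+--------
4  | Monitor
5  | Mouse  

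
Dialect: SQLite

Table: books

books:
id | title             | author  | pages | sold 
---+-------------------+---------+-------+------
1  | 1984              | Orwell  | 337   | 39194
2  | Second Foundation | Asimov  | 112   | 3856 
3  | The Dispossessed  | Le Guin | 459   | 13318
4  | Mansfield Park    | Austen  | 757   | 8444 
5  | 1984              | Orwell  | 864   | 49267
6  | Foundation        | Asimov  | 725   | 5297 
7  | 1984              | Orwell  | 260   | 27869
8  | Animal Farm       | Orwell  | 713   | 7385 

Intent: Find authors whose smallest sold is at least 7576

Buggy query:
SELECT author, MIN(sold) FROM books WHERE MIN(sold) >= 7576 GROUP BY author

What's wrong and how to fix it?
Bug: MIN() in WHERE is a misuse of aggregate

Fix: Use HAVING for the per-group MIN condition

Corrected query:
SELECT author, MIN(sold) FROM books GROUP BY author HAVING MIN(sold) >= 7576

Result:
author  | MIN(sold)
--------+----------
Austen  | 8444     
Le Guin | 13318    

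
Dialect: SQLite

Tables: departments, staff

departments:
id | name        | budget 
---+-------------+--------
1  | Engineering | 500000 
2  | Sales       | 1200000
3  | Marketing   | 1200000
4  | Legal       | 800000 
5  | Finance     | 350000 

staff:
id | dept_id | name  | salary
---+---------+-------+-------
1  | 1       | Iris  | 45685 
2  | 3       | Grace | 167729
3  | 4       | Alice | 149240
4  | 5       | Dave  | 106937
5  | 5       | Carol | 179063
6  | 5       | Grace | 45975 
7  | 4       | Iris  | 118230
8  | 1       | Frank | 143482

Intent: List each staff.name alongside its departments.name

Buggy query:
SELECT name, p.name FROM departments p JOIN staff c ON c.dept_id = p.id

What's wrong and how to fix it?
Bug: Both tables have a 'name' column; the unqualified reference is ambiguous

Fix: Qualify the column with its table alias (c.name)

Corrected query:
SELECT c.name, p.name FROM departments p JOIN staff c ON c.dept_id = p.id

Result:
name  | name       
------+------------
Iris  | Engineering
Grace | Marketing  
Alice | Legal      
Dave  | Finance    
Carol | Finance    
Grace | Finance    
Iris  | Legal      
Frank | Engineering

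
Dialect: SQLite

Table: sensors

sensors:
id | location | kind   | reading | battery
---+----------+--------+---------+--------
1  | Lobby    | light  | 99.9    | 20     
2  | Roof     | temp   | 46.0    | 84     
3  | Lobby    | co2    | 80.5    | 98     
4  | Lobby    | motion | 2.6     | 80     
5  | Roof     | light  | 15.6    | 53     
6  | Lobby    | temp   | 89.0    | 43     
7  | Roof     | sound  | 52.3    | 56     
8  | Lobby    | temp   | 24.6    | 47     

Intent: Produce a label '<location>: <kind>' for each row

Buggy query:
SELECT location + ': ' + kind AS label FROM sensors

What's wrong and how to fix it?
Bug: '+' is numeric addition; on text columns SQLite converts them to 0 instead of concatenating

Fix: Replace + with || to concatenate text

Corrected query:
SELECT location || ': ' || kind AS label FROM sensors

Result:
label        
-------------
Lobby: light 
Roof: temp   
Lobby: co2   
Lobby: motion
Roof: light  
Lobby: temp  
Roof: sound  
Lobby: temp  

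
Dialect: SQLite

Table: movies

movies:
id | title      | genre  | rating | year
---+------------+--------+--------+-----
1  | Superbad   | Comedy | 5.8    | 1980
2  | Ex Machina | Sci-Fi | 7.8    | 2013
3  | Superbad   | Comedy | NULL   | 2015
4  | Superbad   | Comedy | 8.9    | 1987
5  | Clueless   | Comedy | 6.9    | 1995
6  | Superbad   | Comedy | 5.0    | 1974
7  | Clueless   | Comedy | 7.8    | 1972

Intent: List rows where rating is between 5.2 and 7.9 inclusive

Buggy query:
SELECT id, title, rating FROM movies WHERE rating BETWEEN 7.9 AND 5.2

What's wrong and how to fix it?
Bug: The bounds are reversed; BETWEEN a AND b requires a <= b to match anything

Fix: Swap the bounds so the smaller value comes first

Corrected query:
SELECT id, title, rating FROM movies WHERE rating BETWEEN 5.2 AND 7.9

Result:
id | title      | rating
---+------------+-------
1  | Superbad   | 5.8   
2  | Ex Machina | 7.8   
5  | Clueless   | 6.9   
7  | Clueless   | 7.8   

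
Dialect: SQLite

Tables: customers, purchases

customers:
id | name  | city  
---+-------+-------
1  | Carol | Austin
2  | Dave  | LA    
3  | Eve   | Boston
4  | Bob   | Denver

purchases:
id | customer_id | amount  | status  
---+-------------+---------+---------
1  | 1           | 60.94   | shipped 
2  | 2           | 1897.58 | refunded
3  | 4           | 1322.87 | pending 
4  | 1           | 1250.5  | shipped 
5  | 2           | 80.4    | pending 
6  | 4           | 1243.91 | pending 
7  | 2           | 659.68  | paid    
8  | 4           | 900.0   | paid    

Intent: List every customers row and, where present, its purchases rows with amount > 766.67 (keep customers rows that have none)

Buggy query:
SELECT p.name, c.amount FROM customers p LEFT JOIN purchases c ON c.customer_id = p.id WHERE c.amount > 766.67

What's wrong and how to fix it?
Bug: Filtering c.amount in WHERE discards the NULL rows produced by LEFT JOIN, turning it into an inner join

Fix: Put 'c.amount > 766.67' in the JOIN's ON clause instead of WHERE

Corrected query:
SELECT p.name, c.amount FROM customers p LEFT JOIN purchases c ON c.customer_id = p.id AND c.amount > 766.67

Result:
name  | amount 
------+--------
Carol | 1250.5 
Dave  | 1897.58
Eve   | NULL   
Bob   | 900    
Bob   | 1243.91
Bob   | 1322.87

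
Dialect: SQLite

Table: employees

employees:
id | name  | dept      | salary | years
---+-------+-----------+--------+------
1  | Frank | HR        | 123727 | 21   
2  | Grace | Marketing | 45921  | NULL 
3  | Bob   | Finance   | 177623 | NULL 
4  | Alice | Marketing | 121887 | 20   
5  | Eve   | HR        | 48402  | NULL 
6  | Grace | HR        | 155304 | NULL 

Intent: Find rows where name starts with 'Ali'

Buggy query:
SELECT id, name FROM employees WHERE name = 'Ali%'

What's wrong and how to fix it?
Bug: '=' compares the literal string including the % character; pattern matching needs LIKE

Fix: Replace '=' with LIKE so 'Ali%' is treated as a pattern

Corrected query:
SELECT id, name FROM employees WHERE name LIKE 'Ali%'

Result:
id | name 
---+------
4  | Alice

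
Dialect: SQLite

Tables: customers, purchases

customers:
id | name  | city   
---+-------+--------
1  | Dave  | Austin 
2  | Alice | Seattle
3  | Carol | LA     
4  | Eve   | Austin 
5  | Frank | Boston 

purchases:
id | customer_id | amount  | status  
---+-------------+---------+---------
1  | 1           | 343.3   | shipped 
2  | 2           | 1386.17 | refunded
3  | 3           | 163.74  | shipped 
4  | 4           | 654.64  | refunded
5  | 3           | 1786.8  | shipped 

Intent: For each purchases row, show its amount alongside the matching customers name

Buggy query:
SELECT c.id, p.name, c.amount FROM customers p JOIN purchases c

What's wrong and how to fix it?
Bug: JOIN with no ON clause produces a cartesian product; every purchases row pairs with every customers row

Fix: Add ON c.customer_id = p.id to the JOIN

Corrected query:
SELECT c.id, p.name, c.amount FROM customers p JOIN purchases c ON c.customer_id = p.id

Result:
id | name  | amount 
---+-------+--------
1  | Dave  | 343.3  
2  | Alice | 1386.17
3  | Carol | 163.74 
4  | Eve   | 654.64 
5  | Carol | 1786.8 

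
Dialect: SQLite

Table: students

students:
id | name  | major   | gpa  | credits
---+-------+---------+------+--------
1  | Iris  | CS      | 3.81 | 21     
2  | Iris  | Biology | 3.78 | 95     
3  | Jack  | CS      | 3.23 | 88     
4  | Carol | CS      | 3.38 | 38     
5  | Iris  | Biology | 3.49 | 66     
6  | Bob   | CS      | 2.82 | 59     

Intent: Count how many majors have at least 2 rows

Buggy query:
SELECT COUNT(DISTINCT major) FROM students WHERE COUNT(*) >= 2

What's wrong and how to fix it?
Bug: WHERE filters individual rows, not groups, so a group-level COUNT is invalid there

Fix: Use a subquery that GROUPs and filters with HAVING, then count its rows

Corrected query:
SELECT COUNT(*) FROM (SELECT major FROM students GROUP BY major HAVING COUNT(*) >= 2)

Result:
COUNT(*)
--------
2       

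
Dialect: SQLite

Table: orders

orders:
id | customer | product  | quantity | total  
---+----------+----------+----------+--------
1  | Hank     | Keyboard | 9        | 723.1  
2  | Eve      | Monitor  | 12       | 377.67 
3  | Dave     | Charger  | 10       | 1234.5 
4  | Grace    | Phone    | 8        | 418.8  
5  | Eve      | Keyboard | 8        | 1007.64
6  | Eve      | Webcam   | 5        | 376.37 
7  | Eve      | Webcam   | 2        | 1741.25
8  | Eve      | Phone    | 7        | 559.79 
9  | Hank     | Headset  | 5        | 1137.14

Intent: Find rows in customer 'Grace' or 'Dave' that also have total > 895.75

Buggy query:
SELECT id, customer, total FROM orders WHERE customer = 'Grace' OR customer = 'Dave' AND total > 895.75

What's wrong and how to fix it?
Bug: AND binds tighter than OR, so this parses as customer = 'Grace' OR (customer = 'Dave' AND total > 895.75)

Fix: Group the OR with parentheses (or use IN), then AND the threshold

Corrected query:
SELECT id, customer, total FROM orders WHERE (customer = 'Grace' OR customer = 'Dave') AND total > 895.75

Result:
id | customer | total 
---+----------+-------
3  | Dave     | 1234.5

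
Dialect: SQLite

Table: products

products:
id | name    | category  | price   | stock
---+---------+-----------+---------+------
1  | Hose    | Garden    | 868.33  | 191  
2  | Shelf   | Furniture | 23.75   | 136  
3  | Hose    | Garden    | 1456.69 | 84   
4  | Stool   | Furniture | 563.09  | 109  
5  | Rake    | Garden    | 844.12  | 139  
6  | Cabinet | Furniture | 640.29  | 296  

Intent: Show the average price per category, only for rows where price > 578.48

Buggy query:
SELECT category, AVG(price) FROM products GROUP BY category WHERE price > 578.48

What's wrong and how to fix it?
Bug: Row-level WHERE must come before GROUP BY in the clause order

Fix: Move the WHERE clause before GROUP BY

Corrected query:
SELECT category, AVG(price) FROM products WHERE price > 578.48 GROUP BY category

Result:
category  | AVG(price)
----------+-----------
Furniture | 640.29    
Garden    | 1056.38   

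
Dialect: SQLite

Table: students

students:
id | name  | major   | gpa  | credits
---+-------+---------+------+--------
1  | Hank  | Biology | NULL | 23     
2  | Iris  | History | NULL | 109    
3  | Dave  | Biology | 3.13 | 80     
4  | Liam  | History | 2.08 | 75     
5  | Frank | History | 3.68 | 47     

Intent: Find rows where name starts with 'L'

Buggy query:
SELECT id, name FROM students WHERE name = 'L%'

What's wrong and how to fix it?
Bug: Wildcards only work with LIKE; '=' treats '%' as a literal character

Fix: Replace '=' with LIKE so 'L%' is treated as a pattern

Corrected query:
SELECT id, name FROM students WHERE name LIKE 'L%'

Result:
id | name
---+-----
4  | Liam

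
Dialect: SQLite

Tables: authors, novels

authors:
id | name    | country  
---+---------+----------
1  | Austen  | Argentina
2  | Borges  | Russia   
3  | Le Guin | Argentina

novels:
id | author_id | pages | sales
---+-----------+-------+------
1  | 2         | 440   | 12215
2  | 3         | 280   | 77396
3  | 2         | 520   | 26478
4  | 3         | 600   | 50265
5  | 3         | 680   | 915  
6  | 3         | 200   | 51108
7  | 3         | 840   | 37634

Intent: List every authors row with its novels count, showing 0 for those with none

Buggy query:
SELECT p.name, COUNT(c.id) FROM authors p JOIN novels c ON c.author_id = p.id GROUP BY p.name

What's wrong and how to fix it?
Bug: An inner join excludes parents with zero children

Fix: Use LEFT JOIN so parents without children still appear (COUNT(c.id) gives 0)

Corrected query:
SELECT p.name, COUNT(c.id) FROM authors p LEFT JOIN novels c ON c.author_id = p.id GROUP BY p.name

Result:
name    | COUNT(c.id)
--------+------------
Austen  | 0          
Borges  | 2          
Le Guin | 5          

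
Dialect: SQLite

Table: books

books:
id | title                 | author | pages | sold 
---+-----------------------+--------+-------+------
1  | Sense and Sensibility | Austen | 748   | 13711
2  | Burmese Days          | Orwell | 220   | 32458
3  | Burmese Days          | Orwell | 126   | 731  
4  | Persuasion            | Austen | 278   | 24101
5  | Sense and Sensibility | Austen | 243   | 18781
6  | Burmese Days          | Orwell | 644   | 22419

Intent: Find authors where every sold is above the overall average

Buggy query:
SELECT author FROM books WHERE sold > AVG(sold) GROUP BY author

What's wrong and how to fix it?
Bug: WHERE evaluates per row before aggregation, so AVG() is unavailable

Fix: Compute the overall average in a scalar subquery and compare each group's MIN against it in HAVING

Corrected query:
SELECT author FROM books GROUP BY author HAVING MIN(sold) > (SELECT AVG(sold) FROM books)

Result:
(no rows)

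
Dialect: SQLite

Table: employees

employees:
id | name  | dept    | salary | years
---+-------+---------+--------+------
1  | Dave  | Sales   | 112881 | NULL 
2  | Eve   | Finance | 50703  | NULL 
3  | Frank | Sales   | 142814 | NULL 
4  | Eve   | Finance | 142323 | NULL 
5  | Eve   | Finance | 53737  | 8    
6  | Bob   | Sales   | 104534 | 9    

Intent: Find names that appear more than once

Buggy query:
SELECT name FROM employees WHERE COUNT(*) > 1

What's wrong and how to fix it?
Bug: COUNT(*) is an aggregate and cannot be used in WHERE

Fix: GROUP BY name, then filter groups with HAVING COUNT(*) > 1

Corrected query:
SELECT name FROM employees GROUP BY name HAVING COUNT(*) > 1

Result:
name
----
Eve 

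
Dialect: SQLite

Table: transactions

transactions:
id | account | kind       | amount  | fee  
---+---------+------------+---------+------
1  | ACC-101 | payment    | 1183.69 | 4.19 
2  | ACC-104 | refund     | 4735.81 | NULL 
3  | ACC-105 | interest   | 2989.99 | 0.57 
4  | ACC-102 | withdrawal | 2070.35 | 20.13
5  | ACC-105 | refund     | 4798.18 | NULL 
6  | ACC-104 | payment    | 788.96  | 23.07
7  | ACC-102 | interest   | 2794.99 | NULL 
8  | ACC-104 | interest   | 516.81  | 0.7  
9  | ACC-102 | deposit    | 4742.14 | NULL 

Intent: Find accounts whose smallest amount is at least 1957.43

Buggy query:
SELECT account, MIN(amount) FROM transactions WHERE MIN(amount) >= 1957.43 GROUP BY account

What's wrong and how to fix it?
Bug: MIN() in WHERE is a misuse of aggregate

Fix: Use HAVING for the per-group MIN condition

Corrected query:
SELECT account, MIN(amount) FROM transactions GROUP BY account HAVING MIN(amount) >= 1957.43

Result:
account | MIN(amount)
--------+------------
ACC-102 | 2070.35    
ACC-105 | 2989.99    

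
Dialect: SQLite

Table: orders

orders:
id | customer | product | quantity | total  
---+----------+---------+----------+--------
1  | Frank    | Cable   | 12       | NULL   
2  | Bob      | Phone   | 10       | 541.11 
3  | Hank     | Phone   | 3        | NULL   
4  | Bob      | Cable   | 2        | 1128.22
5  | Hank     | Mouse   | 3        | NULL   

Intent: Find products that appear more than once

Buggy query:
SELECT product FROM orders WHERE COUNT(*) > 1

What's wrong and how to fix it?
Bug: WHERE can't reference COUNT(*); aggregates are computed after WHERE

Fix: Group first, then use HAVING for the count condition

Corrected query:
SELECT product FROM orders GROUP BY product HAVING COUNT(*) > 1

Result:
product
-------
Cable  
Phone  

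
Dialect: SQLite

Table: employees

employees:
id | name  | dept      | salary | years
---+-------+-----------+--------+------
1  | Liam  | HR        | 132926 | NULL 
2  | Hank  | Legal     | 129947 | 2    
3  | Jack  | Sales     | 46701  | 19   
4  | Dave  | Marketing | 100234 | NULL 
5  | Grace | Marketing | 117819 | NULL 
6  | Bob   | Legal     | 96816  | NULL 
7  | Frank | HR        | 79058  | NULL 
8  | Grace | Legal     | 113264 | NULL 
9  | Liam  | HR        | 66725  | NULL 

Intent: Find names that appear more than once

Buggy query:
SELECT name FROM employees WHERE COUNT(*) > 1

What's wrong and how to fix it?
Bug: WHERE can't reference COUNT(*); aggregates are computed after WHERE

Fix: GROUP BY name, then filter groups with HAVING COUNT(*) > 1

Corrected query:
SELECT name FROM employees GROUP BY name HAVING COUNT(*) > 1

Result:
name 
-----
Grace
Liam 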